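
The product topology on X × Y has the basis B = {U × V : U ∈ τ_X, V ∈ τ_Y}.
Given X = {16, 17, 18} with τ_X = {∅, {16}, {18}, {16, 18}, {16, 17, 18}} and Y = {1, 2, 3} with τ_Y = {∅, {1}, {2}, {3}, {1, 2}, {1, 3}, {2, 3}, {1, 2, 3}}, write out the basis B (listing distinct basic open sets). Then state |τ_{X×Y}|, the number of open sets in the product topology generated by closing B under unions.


Basis B = {∅ × ∅, {16} × {1}, {16} × {2}, {16} × {3}, {18} × {1}, {18} × {2}, {18} × {3}, {16} × {1, 2}, {16} × {1, 3}, {16, 18} × {1}, {16} × {2, 3}, {16, 18} × {2}, {16, 18} × {3}, {18} × {1, 2}, {18} × {1, 3}, {18} × {2, 3}, {16} × {1, 2, 3}, {16, 17, 18} × {1}, {16, 17, 18} × {2}, {16, 17, 18} × {3}, {18} × {1, 2, 3}, {16, 18} × {1, 2}, {16, 18} × {1, 3}, {16, 18} × {2, 3}, {16, 18} × {1, 2, 3}, {16, 17, 18} × {1, 2}, {16, 17, 18} × {1, 3}, {16, 17, 18} × {2, 3}, {16, 17, 18} × {1, 2, 3}}; |τ_{X×Y}| = 125.

Enumerate products U × V with U ∈ τ_X, V ∈ τ_Y (deduplicated):
  ∅ × ∅ = {} (∅)
  {16} × {1} = {(16,1)}
  {16} × {2} = {(16,2)}
  {16} × {3} = {(16,3)}
  {18} × {1} = {(18,1)}
  {18} × {2} = {(18,2)}
  {18} × {3} = {(18,3)}
  {16} × {1, 2} = {(16,1), (16,2)}
  {16} × {1, 3} = {(16,1), (16,3)}
  {16, 18} × {1} = {(16,1), (18,1)}
  {16} × {2, 3} = {(16,2), (16,3)}
  {16, 18} × {2} = {(16,2), (18,2)}
  {16, 18} × {3} = {(16,3), (18,3)}
  {18} × {1, 2} = {(18,1), (18,2)}
  {18} × {1, 3} = {(18,1), (18,3)}
  {18} × {2, 3} = {(18,2), (18,3)}
  {16} × {1, 2, 3} = {(16,1), (16,2), (16,3)}
  {16, 17, 18} × {1} = {(16,1), (17,1), (18,1)}
  {16, 17, 18} × {2} = {(16,2), (17,2), (18,2)}
  {16, 17, 18} × {3} = {(16,3), (17,3), (18,3)}
  {18} × {1, 2, 3} = {(18,1), (18,2), (18,3)}
  {16, 18} × {1, 2} = {(16,1), (16,2), (18,1), (18,2)}
  {16, 18} × {1, 3} = {(16,1), (16,3), (18,1), (18,3)}
  {16, 18} × {2, 3} = {(16,2), (16,3), (18,2), (18,3)}
  {16, 18} × {1, 2, 3} = {(16,1), (16,2), (16,3), (18,1), (18,2), (18,3)}
  {16, 17, 18} × {1, 2} = {(16,1), (16,2), (17,1), (17,2), (18,1), (18,2)}
  {16, 17, 18} × {1, 3} = {(16,1), (16,3), (17,1), (17,3), (18,1), (18,3)}
  {16, 17, 18} × {2, 3} = {(16,2), (16,3), (17,2), (17,3), (18,2), (18,3)}
  {16, 17, 18} × {1, 2, 3} = {(16,1), (16,2), (16,3), (17,1), (17,2), (17,3), (18,1), (18,2), (18,3)}
These 29 distinct sets form the basis B.
Close under arbitrary unions to get τ_{X×Y}; counting gives |τ_{X×Y}| = 125.


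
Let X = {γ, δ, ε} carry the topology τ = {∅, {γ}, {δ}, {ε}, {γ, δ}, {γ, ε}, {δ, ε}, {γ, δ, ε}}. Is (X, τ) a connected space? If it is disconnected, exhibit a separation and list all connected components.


(X, τ) is disconnected; components = [{γ}, {δ}, {ε}].

Find clopen sets (U ∈ τ with X ∖ U ∈ τ):
  U = ∅, X ∖ U = {γ, δ, ε} — both open, so U is clopen.
  U = {γ}, X ∖ U = {δ, ε} — both open, so U is clopen.
  U = {δ}, X ∖ U = {γ, ε} — both open, so U is clopen.
  U = {ε}, X ∖ U = {γ, δ} — both open, so U is clopen.
  U = {γ, δ}, X ∖ U = {ε} — both open, so U is clopen.
  U = {γ, ε}, X ∖ U = {δ} — both open, so U is clopen.
  U = {δ, ε}, X ∖ U = {γ} — both open, so U is clopen.
  U = {γ, δ, ε}, X ∖ U = ∅ — both open, so U is clopen.
Nontrivial clopen(s) exist: e.g. {δ, ε}. So (X, τ) is disconnected.
Compute connected components by grouping points that agree on all clopens:
  component: {γ}
  component: {δ}
  component: {ε}


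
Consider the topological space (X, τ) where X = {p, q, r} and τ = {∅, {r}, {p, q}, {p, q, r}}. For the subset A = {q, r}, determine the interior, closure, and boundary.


int(A) = {r}, cl(A) = {p, q, r}, ∂A = {p, q}.

Closed sets in (X, τ) are complements of opens:
  closed(X, τ) = {∅, {r}, {p, q}, {p, q, r}}.
int(A) = ⋃ {U ∈ τ : U ⊆ A}. Opens contained in A: ∅, {r}.
Taking the union of these: int(A) = {r}.
cl(A) = ⋂ {C closed : A ⊆ C}. Closed sets containing A: {p, q, r}.
Intersecting these: cl(A) = {p, q, r}.
∂A = cl(A) ∖ int(A) = {p, q, r} ∖ {r} = {p, q}.


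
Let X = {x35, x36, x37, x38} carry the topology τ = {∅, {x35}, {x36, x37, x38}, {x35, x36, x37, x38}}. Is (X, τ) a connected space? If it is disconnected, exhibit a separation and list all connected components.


(X, τ) is disconnected; components = [{x35}, {x36, x37, x38}].

Find clopen sets (U ∈ τ with X ∖ U ∈ τ):
  U = ∅, X ∖ U = {x35, x36, x37, x38} — both open, so U is clopen.
  U = {x35}, X ∖ U = {x36, x37, x38} — both open, so U is clopen.
  U = {x36, x37, x38}, X ∖ U = {x35} — both open, so U is clopen.
  U = {x35, x36, x37, x38}, X ∖ U = ∅ — both open, so U is clopen.
Nontrivial clopen(s) exist: e.g. {x35}. So (X, τ) is disconnected.
Compute connected components by grouping points that agree on all clopens:
  component: {x35}
  component: {x36, x37, x38}


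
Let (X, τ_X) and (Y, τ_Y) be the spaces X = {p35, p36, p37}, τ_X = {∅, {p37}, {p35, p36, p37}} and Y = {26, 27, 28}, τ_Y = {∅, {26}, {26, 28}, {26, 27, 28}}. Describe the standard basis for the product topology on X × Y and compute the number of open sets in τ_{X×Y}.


Basis B = {∅ × ∅, {p37} × {26}, {p37} × {26, 28}, {p35, p36, p37} × {26}, {p37} × {26, 27, 28}, {p35, p36, p37} × {26, 28}, {p35, p36, p37} × {26, 27, 28}}; |τ_{X×Y}| = 10.

Enumerate products U × V with U ∈ τ_X, V ∈ τ_Y (deduplicated):
  ∅ × ∅ = {} (∅)
  {p37} × {26} = {(p37,26)}
  {p37} × {26, 28} = {(p37,26), (p37,28)}
  {p35, p36, p37} × {26} = {(p35,26), (p36,26), (p37,26)}
  {p37} × {26, 27, 28} = {(p37,26), (p37,27), (p37,28)}
  {p35, p36, p37} × {26, 28} = {(p35,26), (p35,28), (p36,26), (p36,28), (p37,26), (p37,28)}
  {p35, p36, p37} × {26, 27, 28} = {(p35,26), (p35,27), (p35,28), (p36,26), (p36,27), (p36,28), (p37,26), (p37,27), (p37,28)}
These 7 distinct sets form the basis B.
Close under arbitrary unions to get τ_{X×Y}; counting gives |τ_{X×Y}| = 10.


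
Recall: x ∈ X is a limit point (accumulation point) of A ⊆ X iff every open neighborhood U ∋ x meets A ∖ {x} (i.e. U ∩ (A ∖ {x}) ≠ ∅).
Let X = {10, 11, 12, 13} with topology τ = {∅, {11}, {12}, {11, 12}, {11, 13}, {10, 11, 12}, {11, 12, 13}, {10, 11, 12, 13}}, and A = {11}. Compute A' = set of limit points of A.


A' = {10, 13}

For each x ∈ X, list the open sets U ∈ τ with x ∈ U, then check whether U ∩ (A ∖ {x}) ≠ ∅ for every such U.
  x = 10: opens ∋ x are {10, 11, 12}, {10, 11, 12, 13}; each meets A ∖ {10}, so x IS a limit point.
  x = 11: open {11} ∋ x has {11} ∩ (A ∖ {11}) = ∅, so x is NOT a limit point.
  x = 12: open {12} ∋ x has {12} ∩ (A ∖ {12}) = ∅, so x is NOT a limit point.
  x = 13: opens ∋ x are {11, 13}, {11, 12, 13}, {10, 11, 12, 13}; each meets A ∖ {13}, so x IS a limit point.
Collecting: A' = {10, 13}.


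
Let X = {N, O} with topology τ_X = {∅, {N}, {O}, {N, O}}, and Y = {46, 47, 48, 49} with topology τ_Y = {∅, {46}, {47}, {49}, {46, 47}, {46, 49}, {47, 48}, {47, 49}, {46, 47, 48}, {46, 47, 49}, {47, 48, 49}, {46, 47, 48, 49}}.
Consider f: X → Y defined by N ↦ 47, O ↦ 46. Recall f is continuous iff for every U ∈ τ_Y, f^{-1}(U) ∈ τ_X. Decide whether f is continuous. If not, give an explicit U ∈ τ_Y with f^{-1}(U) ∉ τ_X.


f IS continuous.

Compute f^{-1}(U) for each U ∈ τ_Y:
  U = ∅: f^{-1}(U) = ∅ ∈ τ_X ✓.
  U = {46}: f^{-1}(U) = {O} ∈ τ_X ✓.
  U = {47}: f^{-1}(U) = {N} ∈ τ_X ✓.
  U = {49}: f^{-1}(U) = ∅ ∈ τ_X ✓.
  U = {46, 47}: f^{-1}(U) = {N, O} ∈ τ_X ✓.
  U = {46, 49}: f^{-1}(U) = {O} ∈ τ_X ✓.
  U = {47, 48}: f^{-1}(U) = {N} ∈ τ_X ✓.
  U = {47, 49}: f^{-1}(U) = {N} ∈ τ_X ✓.
  U = {46, 47, 48}: f^{-1}(U) = {N, O} ∈ τ_X ✓.
  U = {46, 47, 49}: f^{-1}(U) = {N, O} ∈ τ_X ✓.
  U = {47, 48, 49}: f^{-1}(U) = {N} ∈ τ_X ✓.
  U = {46, 47, 48, 49}: f^{-1}(U) = {N, O} ∈ τ_X ✓.
Every preimage lies in τ_X, so f IS continuous.


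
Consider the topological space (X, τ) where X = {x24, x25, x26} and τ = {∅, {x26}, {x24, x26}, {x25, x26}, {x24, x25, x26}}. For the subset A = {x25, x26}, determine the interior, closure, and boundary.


int(A) = {x25, x26}, cl(A) = {x24, x25, x26}, ∂A = {x24}.

Closed sets in (X, τ) are complements of opens:
  closed(X, τ) = {∅, {x24}, {x25}, {x24, x25}, {x24, x25, x26}}.
int(A) = ⋃ {U ∈ τ : U ⊆ A}. Opens contained in A: ∅, {x26}, {x25, x26}.
Taking the union of these: int(A) = {x25, x26}.
cl(A) = ⋂ {C closed : A ⊆ C}. Closed sets containing A: {x24, x25, x26}.
Intersecting these: cl(A) = {x24, x25, x26}.
∂A = cl(A) ∖ int(A) = {x24, x25, x26} ∖ {x25, x26} = {x24}.


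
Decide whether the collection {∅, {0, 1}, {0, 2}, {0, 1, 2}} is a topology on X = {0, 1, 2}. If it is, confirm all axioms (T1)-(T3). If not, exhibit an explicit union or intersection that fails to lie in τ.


τ is NOT a topology on X.

Axiom (T1): ∅ ∈ τ? Yes; X ∈ τ? Yes.
Axiom (T2/T3): check pairwise unions and intersections of members of τ.
Counterexample for (T3): {0, 1} ∩ {0, 2} = {0} ∉ τ. Therefore τ is NOT a topology.


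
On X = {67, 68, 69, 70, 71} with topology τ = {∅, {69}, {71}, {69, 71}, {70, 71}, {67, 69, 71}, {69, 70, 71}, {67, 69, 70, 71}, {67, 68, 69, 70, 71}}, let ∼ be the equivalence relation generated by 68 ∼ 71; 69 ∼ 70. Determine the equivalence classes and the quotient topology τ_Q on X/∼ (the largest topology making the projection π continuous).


X/∼ = {[67], [68=71], [69=70]}; |τ_Q| = 2.

Equivalence classes: [67], [68=71], [69=70].
Quotient map π: X → X/∼ sends 67 ↦ [67], 68 ↦ [68=71], 69 ↦ [69=70], 70 ↦ [69=70], 71 ↦ [68=71].
For each subset V ⊆ X/∼, compute π^{-1}(V) ⊆ X and check whether π^{-1}(V) ∈ τ. V is open in τ_Q iff π^{-1}(V) ∈ τ.
  V = {}: π^{-1}(V) = ∅ ∈ τ ✓.
  V = {[67]}: π^{-1}(V) = {67} ∉ τ ✗.
  V = {[68=71]}: π^{-1}(V) = {68, 71} ∉ τ ✗.
  V = {[67], [68=71]}: π^{-1}(V) = {67, 68, 71} ∉ τ ✗.
  V = {[69=70]}: π^{-1}(V) = {69, 70} ∉ τ ✗.
  V = {[67], [69=70]}: π^{-1}(V) = {67, 69, 70} ∉ τ ✗.
  V = {[68=71], [69=70]}: π^{-1}(V) = {68, 69, 70, 71} ∉ τ ✗.
  V = {[67], [68=71], [69=70]}: π^{-1}(V) = {67, 68, 69, 70, 71} ∈ τ ✓.
Open sets in the quotient: τ_Q = {{}, {[67], [68=71], [69=70]}} (2 elements).


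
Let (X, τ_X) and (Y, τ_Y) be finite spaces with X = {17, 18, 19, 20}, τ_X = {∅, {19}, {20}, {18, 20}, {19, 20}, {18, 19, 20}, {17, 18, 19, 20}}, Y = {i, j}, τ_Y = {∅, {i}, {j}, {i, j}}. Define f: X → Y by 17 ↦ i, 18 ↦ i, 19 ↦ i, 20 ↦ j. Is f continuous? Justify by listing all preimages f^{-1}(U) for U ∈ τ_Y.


f is NOT continuous.

Compute f^{-1}(U) for each U ∈ τ_Y:
  U = ∅: f^{-1}(U) = ∅ ∈ τ_X ✓.
  U = {i}: f^{-1}(U) = {17, 18, 19} ∉ τ_X ✗.
  U = {j}: f^{-1}(U) = {20} ∈ τ_X ✓.
  U = {i, j}: f^{-1}(U) = {17, 18, 19, 20} ∈ τ_X ✓.
Found U = {i} with f^{-1}(U) = {17, 18, 19} not in τ_X. Therefore f is NOT continuous.


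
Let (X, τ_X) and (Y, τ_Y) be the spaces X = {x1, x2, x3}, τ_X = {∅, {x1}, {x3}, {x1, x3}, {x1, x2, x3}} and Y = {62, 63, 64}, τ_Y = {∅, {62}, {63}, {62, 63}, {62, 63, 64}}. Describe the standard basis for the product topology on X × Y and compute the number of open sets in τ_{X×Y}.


Basis B = {∅ × ∅, {x1} × {62}, {x1} × {63}, {x3} × {62}, {x3} × {63}, {x1} × {62, 63}, {x1, x3} × {62}, {x1, x3} × {63}, {x3} × {62, 63}, {x1} × {62, 63, 64}, {x1, x2, x3} × {62}, {x1, x2, x3} × {63}, {x3} × {62, 63, 64}, {x1, x3} × {62, 63}, {x1, x3} × {62, 63, 64}, {x1, x2, x3} × {62, 63}, {x1, x2, x3} × {62, 63, 64}}; |τ_{X×Y}| = 48.

Enumerate products U × V with U ∈ τ_X, V ∈ τ_Y (deduplicated):
  ∅ × ∅ = {} (∅)
  {x1} × {62} = {(x1,62)}
  {x1} × {63} = {(x1,63)}
  {x3} × {62} = {(x3,62)}
  {x3} × {63} = {(x3,63)}
  {x1} × {62, 63} = {(x1,62), (x1,63)}
  {x1, x3} × {62} = {(x1,62), (x3,62)}
  {x1, x3} × {63} = {(x1,63), (x3,63)}
  {x3} × {62, 63} = {(x3,62), (x3,63)}
  {x1} × {62, 63, 64} = {(x1,62), (x1,63), (x1,64)}
  {x1, x2, x3} × {62} = {(x1,62), (x2,62), (x3,62)}
  {x1, x2, x3} × {63} = {(x1,63), (x2,63), (x3,63)}
  {x3} × {62, 63, 64} = {(x3,62), (x3,63), (x3,64)}
  {x1, x3} × {62, 63} = {(x1,62), (x1,63), (x3,62), (x3,63)}
  {x1, x3} × {62, 63, 64} = {(x1,62), (x1,63), (x1,64), (x3,62), (x3,63), (x3,64)}
  {x1, x2, x3} × {62, 63} = {(x1,62), (x1,63), (x2,62), (x2,63), (x3,62), (x3,63)}
  {x1, x2, x3} × {62, 63, 64} = {(x1,62), (x1,63), (x1,64), (x2,62), (x2,63), (x2,64), (x3,62), (x3,63), (x3,64)}
These 17 distinct sets form the basis B.
Close under arbitrary unions to get τ_{X×Y}; counting gives |τ_{X×Y}| = 48.


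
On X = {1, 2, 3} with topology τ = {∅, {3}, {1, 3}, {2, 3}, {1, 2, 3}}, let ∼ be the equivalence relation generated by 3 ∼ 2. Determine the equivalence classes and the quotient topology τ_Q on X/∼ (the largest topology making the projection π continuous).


X/∼ = {[1], [2=3]}; |τ_Q| = 3.

Equivalence classes: [1], [2=3].
Quotient map π: X → X/∼ sends 1 ↦ [1], 2 ↦ [2=3], 3 ↦ [2=3].
For each subset V ⊆ X/∼, compute π^{-1}(V) ⊆ X and check whether π^{-1}(V) ∈ τ. V is open in τ_Q iff π^{-1}(V) ∈ τ.
  V = {}: π^{-1}(V) = ∅ ∈ τ ✓.
  V = {[1]}: π^{-1}(V) = {1} ∉ τ ✗.
  V = {[2=3]}: π^{-1}(V) = {2, 3} ∈ τ ✓.
  V = {[1], [2=3]}: π^{-1}(V) = {1, 2, 3} ∈ τ ✓.
Open sets in the quotient: τ_Q = {{}, {[2=3]}, {[1], [2=3]}} (3 elements).


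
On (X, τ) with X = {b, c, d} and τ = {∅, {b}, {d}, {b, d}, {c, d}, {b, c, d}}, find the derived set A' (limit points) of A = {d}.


A' = {c}

For each x ∈ X, list the open sets U ∈ τ with x ∈ U, then check whether U ∩ (A ∖ {x}) ≠ ∅ for every such U.
  x = b: open {b} ∋ x has {b} ∩ (A ∖ {b}) = ∅, so x is NOT a limit point.
  x = c: opens ∋ x are {c, d}, {b, c, d}; each meets A ∖ {c}, so x IS a limit point.
  x = d: open {d} ∋ x has {d} ∩ (A ∖ {d}) = ∅, so x is NOT a limit point.
Collecting: A' = {c}.


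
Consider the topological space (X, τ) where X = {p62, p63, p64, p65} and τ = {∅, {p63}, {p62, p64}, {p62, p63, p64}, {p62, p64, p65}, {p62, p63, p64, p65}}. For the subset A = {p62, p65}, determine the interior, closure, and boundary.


int(A) = ∅, cl(A) = {p62, p64, p65}, ∂A = {p62, p64, p65}.

Closed sets in (X, τ) are complements of opens:
  closed(X, τ) = {∅, {p63}, {p65}, {p63, p65}, {p62, p64, p65}, {p62, p63, p64, p65}}.
int(A) = ⋃ {U ∈ τ : U ⊆ A}. Opens contained in A: ∅.
Taking the union of these: int(A) = ∅.
cl(A) = ⋂ {C closed : A ⊆ C}. Closed sets containing A: {p62, p64, p65}, {p62, p63, p64, p65}.
Intersecting these: cl(A) = {p62, p64, p65}.
∂A = cl(A) ∖ int(A) = {p62, p64, p65} ∖ ∅ = {p62, p64, p65}.


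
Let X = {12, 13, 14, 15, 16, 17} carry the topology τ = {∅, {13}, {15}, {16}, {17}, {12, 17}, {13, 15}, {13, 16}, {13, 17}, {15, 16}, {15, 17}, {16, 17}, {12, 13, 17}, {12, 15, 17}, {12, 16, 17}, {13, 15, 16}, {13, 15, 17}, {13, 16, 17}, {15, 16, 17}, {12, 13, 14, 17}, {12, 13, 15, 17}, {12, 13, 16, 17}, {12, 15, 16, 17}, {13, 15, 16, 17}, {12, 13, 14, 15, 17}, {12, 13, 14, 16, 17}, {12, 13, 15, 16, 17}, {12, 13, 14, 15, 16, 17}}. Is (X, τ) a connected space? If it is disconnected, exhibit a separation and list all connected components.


(X, τ) is disconnected; components = [{15}, {16}, {12, 13, 14, 17}].

Find clopen sets (U ∈ τ with X ∖ U ∈ τ):
  U = ∅, X ∖ U = {12, 13, 14, 15, 16, 17} — both open, so U is clopen.
  U = {15}, X ∖ U = {12, 13, 14, 16, 17} — both open, so U is clopen.
  U = {16}, X ∖ U = {12, 13, 14, 15, 17} — both open, so U is clopen.
  U = {15, 16}, X ∖ U = {12, 13, 14, 17} — both open, so U is clopen.
  U = {12, 13, 14, 17}, X ∖ U = {15, 16} — both open, so U is clopen.
  U = {12, 13, 14, 15, 17}, X ∖ U = {16} — both open, so U is clopen.
  U = {12, 13, 14, 16, 17}, X ∖ U = {15} — both open, so U is clopen.
  U = {12, 13, 14, 15, 16, 17}, X ∖ U = ∅ — both open, so U is clopen.
Nontrivial clopen(s) exist: e.g. {12, 13, 14, 16, 17}. So (X, τ) is disconnected.
Compute connected components by grouping points that agree on all clopens:
  component: {15}
  component: {16}
  component: {12, 13, 14, 17}


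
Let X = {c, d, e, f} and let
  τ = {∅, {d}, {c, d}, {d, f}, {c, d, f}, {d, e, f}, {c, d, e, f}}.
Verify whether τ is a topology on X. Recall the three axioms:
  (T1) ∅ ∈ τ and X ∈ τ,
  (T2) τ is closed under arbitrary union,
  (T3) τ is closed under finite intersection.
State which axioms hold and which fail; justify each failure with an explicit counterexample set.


τ IS a topology on X.

Axiom (T1): ∅ ∈ τ? Yes; X ∈ τ? Yes.
Axiom (T2/T3): check pairwise unions and intersections of members of τ.
All pairwise intersections and unions checked — each lies in τ. Therefore τ satisfies (T1), (T2), (T3): it IS a topology on X.


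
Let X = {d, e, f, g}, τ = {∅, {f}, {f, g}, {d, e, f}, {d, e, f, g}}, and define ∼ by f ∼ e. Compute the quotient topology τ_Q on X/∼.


X/∼ = {[d], [e=f], [g]}; |τ_Q| = 3.

Equivalence classes: [d], [e=f], [g].
Quotient map π: X → X/∼ sends d ↦ [d], e ↦ [e=f], f ↦ [e=f], g ↦ [g].
For each subset V ⊆ X/∼, compute π^{-1}(V) ⊆ X and check whether π^{-1}(V) ∈ τ. V is open in τ_Q iff π^{-1}(V) ∈ τ.
  V = {}: π^{-1}(V) = ∅ ∈ τ ✓.
  V = {[d]}: π^{-1}(V) = {d} ∉ τ ✗.
  V = {[e=f]}: π^{-1}(V) = {e, f} ∉ τ ✗.
  V = {[d], [e=f]}: π^{-1}(V) = {d, e, f} ∈ τ ✓.
  V = {[g]}: π^{-1}(V) = {g} ∉ τ ✗.
  V = {[d], [g]}: π^{-1}(V) = {d, g} ∉ τ ✗.
  V = {[e=f], [g]}: π^{-1}(V) = {e, f, g} ∉ τ ✗.
  V = {[d], [e=f], [g]}: π^{-1}(V) = {d, e, f, g} ∈ τ ✓.
Open sets in the quotient: τ_Q = {{}, {[d], [e=f]}, {[d], [e=f], [g]}} (3 elements).


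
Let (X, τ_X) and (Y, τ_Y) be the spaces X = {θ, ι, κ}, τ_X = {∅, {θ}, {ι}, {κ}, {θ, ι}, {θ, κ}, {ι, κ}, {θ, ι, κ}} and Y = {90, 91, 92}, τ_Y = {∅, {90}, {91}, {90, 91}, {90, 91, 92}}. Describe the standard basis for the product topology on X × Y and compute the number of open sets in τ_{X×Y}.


Basis B = {∅ × ∅, {θ} × {90}, {θ} × {91}, {ι} × {90}, {ι} × {91}, {κ} × {90}, {κ} × {91}, {θ} × {90, 91}, {θ, ι} × {90}, {θ, κ} × {90}, {θ, ι} × {91}, {θ, κ} × {91}, {ι} × {90, 91}, {ι, κ} × {90}, {ι, κ} × {91}, {κ} × {90, 91}, {θ} × {90, 91, 92}, {θ, ι, κ} × {90}, {θ, ι, κ} × {91}, {ι} × {90, 91, 92}, {κ} × {90, 91, 92}, {θ, ι} × {90, 91}, {θ, κ} × {90, 91}, {ι, κ} × {90, 91}, {θ, ι} × {90, 91, 92}, {θ, κ} × {90, 91, 92}, {θ, ι, κ} × {90, 91}, {ι, κ} × {90, 91, 92}, {θ, ι, κ} × {90, 91, 92}}; |τ_{X×Y}| = 125.

Enumerate products U × V with U ∈ τ_X, V ∈ τ_Y (deduplicated):
  ∅ × ∅ = {} (∅)
  {θ} × {90} = {(θ,90)}
  {θ} × {91} = {(θ,91)}
  {ι} × {90} = {(ι,90)}
  {ι} × {91} = {(ι,91)}
  {κ} × {90} = {(κ,90)}
  {κ} × {91} = {(κ,91)}
  {θ} × {90, 91} = {(θ,90), (θ,91)}
  {θ, ι} × {90} = {(θ,90), (ι,90)}
  {θ, κ} × {90} = {(θ,90), (κ,90)}
  {θ, ι} × {91} = {(θ,91), (ι,91)}
  {θ, κ} × {91} = {(θ,91), (κ,91)}
  {ι} × {90, 91} = {(ι,90), (ι,91)}
  {ι, κ} × {90} = {(ι,90), (κ,90)}
  {ι, κ} × {91} = {(ι,91), (κ,91)}
  {κ} × {90, 91} = {(κ,90), (κ,91)}
  {θ} × {90, 91, 92} = {(θ,90), (θ,91), (θ,92)}
  {θ, ι, κ} × {90} = {(θ,90), (ι,90), (κ,90)}
  {θ, ι, κ} × {91} = {(θ,91), (ι,91), (κ,91)}
  {ι} × {90, 91, 92} = {(ι,90), (ι,91), (ι,92)}
  {κ} × {90, 91, 92} = {(κ,90), (κ,91), (κ,92)}
  {θ, ι} × {90, 91} = {(θ,90), (θ,91), (ι,90), (ι,91)}
  {θ, κ} × {90, 91} = {(θ,90), (θ,91), (κ,90), (κ,91)}
  {ι, κ} × {90, 91} = {(ι,90), (ι,91), (κ,90), (κ,91)}
  {θ, ι} × {90, 91, 92} = {(θ,90), (θ,91), (θ,92), (ι,90), (ι,91), (ι,92)}
  {θ, κ} × {90, 91, 92} = {(θ,90), (θ,91), (θ,92), (κ,90), (κ,91), (κ,92)}
  {θ, ι, κ} × {90, 91} = {(θ,90), (θ,91), (ι,90), (ι,91), (κ,90), (κ,91)}
  {ι, κ} × {90, 91, 92} = {(ι,90), (ι,91), (ι,92), (κ,90), (κ,91), (κ,92)}
  {θ, ι, κ} × {90, 91, 92} = {(θ,90), (θ,91), (θ,92), (ι,90), (ι,91), (ι,92), (κ,90), (κ,91), (κ,92)}
These 29 distinct sets form the basis B.
Close under arbitrary unions to get τ_{X×Y}; counting gives |τ_{X×Y}| = 125.


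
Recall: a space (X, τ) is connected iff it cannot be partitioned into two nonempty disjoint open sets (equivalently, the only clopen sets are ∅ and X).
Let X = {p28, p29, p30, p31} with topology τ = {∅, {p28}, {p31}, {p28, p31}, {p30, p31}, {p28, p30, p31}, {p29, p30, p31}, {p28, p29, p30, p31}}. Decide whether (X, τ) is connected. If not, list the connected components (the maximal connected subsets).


(X, τ) is disconnected; components = [{p28}, {p29, p30, p31}].

Find clopen sets (U ∈ τ with X ∖ U ∈ τ):
  U = ∅, X ∖ U = {p28, p29, p30, p31} — both open, so U is clopen.
  U = {p28}, X ∖ U = {p29, p30, p31} — both open, so U is clopen.
  U = {p29, p30, p31}, X ∖ U = {p28} — both open, so U is clopen.
  U = {p28, p29, p30, p31}, X ∖ U = ∅ — both open, so U is clopen.
Nontrivial clopen(s) exist: e.g. {p28}. So (X, τ) is disconnected.
Compute connected components by grouping points that agree on all clopens:
  component: {p28}
  component: {p29, p30, p31}


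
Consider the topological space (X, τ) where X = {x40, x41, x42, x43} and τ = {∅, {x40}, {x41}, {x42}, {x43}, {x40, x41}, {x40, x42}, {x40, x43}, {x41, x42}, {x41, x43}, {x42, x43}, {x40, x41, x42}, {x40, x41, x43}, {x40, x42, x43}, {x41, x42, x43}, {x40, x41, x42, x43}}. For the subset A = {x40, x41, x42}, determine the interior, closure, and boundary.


int(A) = {x40, x41, x42}, cl(A) = {x40, x41, x42}, ∂A = ∅.

Closed sets in (X, τ) are complements of opens:
  closed(X, τ) = {∅, {x40}, {x41}, {x42}, {x43}, {x40, x41}, {x40, x42}, {x40, x43}, {x41, x42}, {x41, x43}, {x42, x43}, {x40, x41, x42}, {x40, x41, x43}, {x40, x42, x43}, {x41, x42, x43}, {x40, x41, x42, x43}}.
int(A) = ⋃ {U ∈ τ : U ⊆ A}. Opens contained in A: ∅, {x40}, {x41}, {x42}, {x40, x41}, {x40, x42}, {x41, x42}, {x40, x41, x42}.
Taking the union of these: int(A) = {x40, x41, x42}.
cl(A) = ⋂ {C closed : A ⊆ C}. Closed sets containing A: {x40, x41, x42}, {x40, x41, x42, x43}.
Intersecting these: cl(A) = {x40, x41, x42}.
∂A = cl(A) ∖ int(A) = {x40, x41, x42} ∖ {x40, x41, x42} = ∅.


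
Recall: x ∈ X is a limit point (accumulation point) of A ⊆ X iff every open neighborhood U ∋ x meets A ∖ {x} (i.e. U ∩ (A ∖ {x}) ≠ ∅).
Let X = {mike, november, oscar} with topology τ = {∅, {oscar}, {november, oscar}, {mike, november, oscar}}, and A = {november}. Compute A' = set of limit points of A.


A' = {mike}

For each x ∈ X, list the open sets U ∈ τ with x ∈ U, then check whether U ∩ (A ∖ {x}) ≠ ∅ for every such U.
  x = mike: opens ∋ x are {mike, november, oscar}; each meets A ∖ {mike}, so x IS a limit point.
  x = november: open {november, oscar} ∋ x has {november, oscar} ∩ (A ∖ {november}) = ∅, so x is NOT a limit point.
  x = oscar: open {oscar} ∋ x has {oscar} ∩ (A ∖ {oscar}) = ∅, so x is NOT a limit point.
Collecting: A' = {mike}.


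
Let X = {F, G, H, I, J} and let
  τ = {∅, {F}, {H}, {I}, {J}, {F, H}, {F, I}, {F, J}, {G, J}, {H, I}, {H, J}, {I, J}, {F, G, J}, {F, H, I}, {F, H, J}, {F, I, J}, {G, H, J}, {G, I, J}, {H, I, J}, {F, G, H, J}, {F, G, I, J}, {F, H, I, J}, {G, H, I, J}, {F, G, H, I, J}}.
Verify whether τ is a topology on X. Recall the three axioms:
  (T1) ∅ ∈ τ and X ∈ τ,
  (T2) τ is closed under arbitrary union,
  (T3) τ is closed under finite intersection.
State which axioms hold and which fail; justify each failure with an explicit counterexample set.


τ IS a topology on X.

Axiom (T1): ∅ ∈ τ? Yes; X ∈ τ? Yes.
Axiom (T2/T3): check pairwise unions and intersections of members of τ.
All pairwise intersections and unions checked — each lies in τ. Therefore τ satisfies (T1), (T2), (T3): it IS a topology on X.


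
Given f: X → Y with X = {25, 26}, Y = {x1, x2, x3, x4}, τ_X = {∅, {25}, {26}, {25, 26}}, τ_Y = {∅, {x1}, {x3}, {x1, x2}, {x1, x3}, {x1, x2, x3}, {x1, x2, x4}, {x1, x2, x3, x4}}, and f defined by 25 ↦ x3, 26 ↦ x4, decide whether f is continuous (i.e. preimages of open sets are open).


f IS continuous.

Compute f^{-1}(U) for each U ∈ τ_Y:
  U = ∅: f^{-1}(U) = ∅ ∈ τ_X ✓.
  U = {x1}: f^{-1}(U) = ∅ ∈ τ_X ✓.
  U = {x3}: f^{-1}(U) = {25} ∈ τ_X ✓.
  U = {x1, x2}: f^{-1}(U) = ∅ ∈ τ_X ✓.
  U = {x1, x3}: f^{-1}(U) = {25} ∈ τ_X ✓.
  U = {x1, x2, x3}: f^{-1}(U) = {25} ∈ τ_X ✓.
  U = {x1, x2, x4}: f^{-1}(U) = {26} ∈ τ_X ✓.
  U = {x1, x2, x3, x4}: f^{-1}(U) = {25, 26} ∈ τ_X ✓.
Every preimage lies in τ_X, so f IS continuous.


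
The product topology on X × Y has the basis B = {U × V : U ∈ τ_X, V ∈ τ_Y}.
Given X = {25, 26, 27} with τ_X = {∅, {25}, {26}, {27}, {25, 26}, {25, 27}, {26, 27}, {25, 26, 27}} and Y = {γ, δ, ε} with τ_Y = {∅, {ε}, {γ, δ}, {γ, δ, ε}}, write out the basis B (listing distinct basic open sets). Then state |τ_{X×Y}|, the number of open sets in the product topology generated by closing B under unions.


Basis B = {∅ × ∅, {25} × {ε}, {26} × {ε}, {27} × {ε}, {25} × {γ, δ}, {25, 26} × {ε}, {25, 27} × {ε}, {26} × {γ, δ}, {26, 27} × {ε}, {27} × {γ, δ}, {25} × {γ, δ, ε}, {25, 26, 27} × {ε}, {26} × {γ, δ, ε}, {27} × {γ, δ, ε}, {25, 26} × {γ, δ}, {25, 27} × {γ, δ}, {26, 27} × {γ, δ}, {25, 26} × {γ, δ, ε}, {25, 27} × {γ, δ, ε}, {25, 26, 27} × {γ, δ}, {26, 27} × {γ, δ, ε}, {25, 26, 27} × {γ, δ, ε}}; |τ_{X×Y}| = 64.

Enumerate products U × V with U ∈ τ_X, V ∈ τ_Y (deduplicated):
  ∅ × ∅ = {} (∅)
  {25} × {ε} = {(25,ε)}
  {26} × {ε} = {(26,ε)}
  {27} × {ε} = {(27,ε)}
  {25} × {γ, δ} = {(25,γ), (25,δ)}
  {25, 26} × {ε} = {(25,ε), (26,ε)}
  {25, 27} × {ε} = {(25,ε), (27,ε)}
  {26} × {γ, δ} = {(26,γ), (26,δ)}
  {26, 27} × {ε} = {(26,ε), (27,ε)}
  {27} × {γ, δ} = {(27,γ), (27,δ)}
  {25} × {γ, δ, ε} = {(25,γ), (25,δ), (25,ε)}
  {25, 26, 27} × {ε} = {(25,ε), (26,ε), (27,ε)}
  {26} × {γ, δ, ε} = {(26,γ), (26,δ), (26,ε)}
  {27} × {γ, δ, ε} = {(27,γ), (27,δ), (27,ε)}
  {25, 26} × {γ, δ} = {(25,γ), (25,δ), (26,γ), (26,δ)}
  {25, 27} × {γ, δ} = {(25,γ), (25,δ), (27,γ), (27,δ)}
  {26, 27} × {γ, δ} = {(26,γ), (26,δ), (27,γ), (27,δ)}
  {25, 26} × {γ, δ, ε} = {(25,γ), (25,δ), (25,ε), (26,γ), (26,δ), (26,ε)}
  {25, 27} × {γ, δ, ε} = {(25,γ), (25,δ), (25,ε), (27,γ), (27,δ), (27,ε)}
  {25, 26, 27} × {γ, δ} = {(25,γ), (25,δ), (26,γ), (26,δ), (27,γ), (27,δ)}
  {26, 27} × {γ, δ, ε} = {(26,γ), (26,δ), (26,ε), (27,γ), (27,δ), (27,ε)}
  {25, 26, 27} × {γ, δ, ε} = {(25,γ), (25,δ), (25,ε), (26,γ), (26,δ), (26,ε), (27,γ), (27,δ), (27,ε)}
These 22 distinct sets form the basis B.
Close under arbitrary unions to get τ_{X×Y}; counting gives |τ_{X×Y}| = 64.


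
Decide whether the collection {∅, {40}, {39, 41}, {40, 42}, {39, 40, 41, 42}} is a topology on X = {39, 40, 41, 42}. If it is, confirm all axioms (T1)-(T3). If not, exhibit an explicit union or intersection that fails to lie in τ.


τ is NOT a topology on X.

Axiom (T1): ∅ ∈ τ? Yes; X ∈ τ? Yes.
Axiom (T2/T3): check pairwise unions and intersections of members of τ.
Counterexample for (T2): {40} ∪ {39, 41} = {39, 40, 41} ∉ τ. Therefore τ is NOT a topology.


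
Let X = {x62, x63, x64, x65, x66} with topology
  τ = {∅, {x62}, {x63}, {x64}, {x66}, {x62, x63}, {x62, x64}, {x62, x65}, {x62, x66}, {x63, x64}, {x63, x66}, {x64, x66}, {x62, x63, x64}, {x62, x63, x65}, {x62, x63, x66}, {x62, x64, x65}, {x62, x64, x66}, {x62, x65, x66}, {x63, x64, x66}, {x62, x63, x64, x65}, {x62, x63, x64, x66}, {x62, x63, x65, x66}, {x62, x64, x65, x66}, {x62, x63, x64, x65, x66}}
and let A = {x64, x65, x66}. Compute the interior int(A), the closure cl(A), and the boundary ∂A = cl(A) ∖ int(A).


int(A) = {x64, x66}, cl(A) = {x64, x65, x66}, ∂A = {x65}.

Closed sets in (X, τ) are complements of opens:
  closed(X, τ) = {∅, {x63}, {x64}, {x65}, {x66}, {x62, x65}, {x63, x64}, {x63, x65}, {x63, x66}, {x64, x65}, {x64, x66}, {x65, x66}, {x62, x63, x65}, {x62, x64, x65}, {x62, x65, x66}, {x63, x64, x65}, {x63, x64, x66}, {x63, x65, x66}, {x64, x65, x66}, {x62, x63, x64, x65}, {x62, x63, x65, x66}, {x62, x64, x65, x66}, {x63, x64, x65, x66}, {x62, x63, x64, x65, x66}}.
int(A) = ⋃ {U ∈ τ : U ⊆ A}. Opens contained in A: ∅, {x64}, {x66}, {x64, x66}.
Taking the union of these: int(A) = {x64, x66}.
cl(A) = ⋂ {C closed : A ⊆ C}. Closed sets containing A: {x64, x65, x66}, {x62, x64, x65, x66}, {x63, x64, x65, x66}, {x62, x63, x64, x65, x66}.
Intersecting these: cl(A) = {x64, x65, x66}.
∂A = cl(A) ∖ int(A) = {x64, x65, x66} ∖ {x64, x66} = {x65}.


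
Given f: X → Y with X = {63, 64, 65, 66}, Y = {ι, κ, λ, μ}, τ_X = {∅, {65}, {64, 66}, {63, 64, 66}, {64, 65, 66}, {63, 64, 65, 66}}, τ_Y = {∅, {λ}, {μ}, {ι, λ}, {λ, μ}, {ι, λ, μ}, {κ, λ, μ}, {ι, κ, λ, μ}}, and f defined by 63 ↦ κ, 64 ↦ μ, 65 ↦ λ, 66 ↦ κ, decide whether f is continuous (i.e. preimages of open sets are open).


f is NOT continuous.

Compute f^{-1}(U) for each U ∈ τ_Y:
  U = ∅: f^{-1}(U) = ∅ ∈ τ_X ✓.
  U = {λ}: f^{-1}(U) = {65} ∈ τ_X ✓.
  U = {μ}: f^{-1}(U) = {64} ∉ τ_X ✗.
  U = {ι, λ}: f^{-1}(U) = {65} ∈ τ_X ✓.
  U = {λ, μ}: f^{-1}(U) = {64, 65} ∉ τ_X ✗.
  U = {ι, λ, μ}: f^{-1}(U) = {64, 65} ∉ τ_X ✗.
  U = {κ, λ, μ}: f^{-1}(U) = {63, 64, 65, 66} ∈ τ_X ✓.
  U = {ι, κ, λ, μ}: f^{-1}(U) = {63, 64, 65, 66} ∈ τ_X ✓.
Found U = {μ} with f^{-1}(U) = {64} not in τ_X. Therefore f is NOT continuous.


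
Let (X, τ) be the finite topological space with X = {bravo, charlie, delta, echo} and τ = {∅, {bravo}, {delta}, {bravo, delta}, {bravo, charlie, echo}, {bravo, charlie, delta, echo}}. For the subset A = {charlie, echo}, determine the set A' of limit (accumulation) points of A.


A' = {charlie, echo}

For each x ∈ X, list the open sets U ∈ τ with x ∈ U, then check whether U ∩ (A ∖ {x}) ≠ ∅ for every such U.
  x = bravo: open {bravo} ∋ x has {bravo} ∩ (A ∖ {bravo}) = ∅, so x is NOT a limit point.
  x = charlie: opens ∋ x are {bravo, charlie, echo}, {bravo, charlie, delta, echo}; each meets A ∖ {charlie}, so x IS a limit point.
  x = delta: open {delta} ∋ x has {delta} ∩ (A ∖ {delta}) = ∅, so x is NOT a limit point.
  x = echo: opens ∋ x are {bravo, charlie, echo}, {bravo, charlie, delta, echo}; each meets A ∖ {echo}, so x IS a limit point.
Collecting: A' = {charlie, echo}.


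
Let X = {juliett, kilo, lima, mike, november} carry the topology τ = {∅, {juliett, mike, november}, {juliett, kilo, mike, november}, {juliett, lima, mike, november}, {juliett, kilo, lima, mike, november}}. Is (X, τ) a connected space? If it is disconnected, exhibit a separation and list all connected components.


(X, τ) is connected.

Find clopen sets (U ∈ τ with X ∖ U ∈ τ):
  U = ∅, X ∖ U = {juliett, kilo, lima, mike, november} — both open, so U is clopen.
  U = {juliett, kilo, lima, mike, november}, X ∖ U = ∅ — both open, so U is clopen.
Only trivial clopens (∅ and X) exist, so (X, τ) is connected.
Compute connected components by grouping points that agree on all clopens:
  component: {juliett, kilo, lima, mike, november}


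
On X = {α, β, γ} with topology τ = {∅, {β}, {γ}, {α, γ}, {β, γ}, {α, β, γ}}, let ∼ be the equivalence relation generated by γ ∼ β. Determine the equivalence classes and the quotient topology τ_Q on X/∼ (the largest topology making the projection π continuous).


X/∼ = {[α], [β=γ]}; |τ_Q| = 3.

Equivalence classes: [α], [β=γ].
Quotient map π: X → X/∼ sends α ↦ [α], β ↦ [β=γ], γ ↦ [β=γ].
For each subset V ⊆ X/∼, compute π^{-1}(V) ⊆ X and check whether π^{-1}(V) ∈ τ. V is open in τ_Q iff π^{-1}(V) ∈ τ.
  V = {}: π^{-1}(V) = ∅ ∈ τ ✓.
  V = {[α]}: π^{-1}(V) = {α} ∉ τ ✗.
  V = {[β=γ]}: π^{-1}(V) = {β, γ} ∈ τ ✓.
  V = {[α], [β=γ]}: π^{-1}(V) = {α, β, γ} ∈ τ ✓.
Open sets in the quotient: τ_Q = {{}, {[β=γ]}, {[α], [β=γ]}} (3 elements).


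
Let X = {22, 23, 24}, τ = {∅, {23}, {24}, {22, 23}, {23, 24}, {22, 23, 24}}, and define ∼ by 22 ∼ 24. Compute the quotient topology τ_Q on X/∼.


X/∼ = {[22=24], [23]}; |τ_Q| = 3.

Equivalence classes: [22=24], [23].
Quotient map π: X → X/∼ sends 22 ↦ [22=24], 23 ↦ [23], 24 ↦ [22=24].
For each subset V ⊆ X/∼, compute π^{-1}(V) ⊆ X and check whether π^{-1}(V) ∈ τ. V is open in τ_Q iff π^{-1}(V) ∈ τ.
  V = {}: π^{-1}(V) = ∅ ∈ τ ✓.
  V = {[22=24]}: π^{-1}(V) = {22, 24} ∉ τ ✗.
  V = {[23]}: π^{-1}(V) = {23} ∈ τ ✓.
  V = {[22=24], [23]}: π^{-1}(V) = {22, 23, 24} ∈ τ ✓.
Open sets in the quotient: τ_Q = {{}, {[23]}, {[22=24], [23]}} (3 elements).


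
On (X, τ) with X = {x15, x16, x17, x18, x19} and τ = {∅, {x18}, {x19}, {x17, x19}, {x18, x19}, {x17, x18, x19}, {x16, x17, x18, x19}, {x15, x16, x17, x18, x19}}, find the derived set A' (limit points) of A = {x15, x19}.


A' = {x15, x16, x17}

For each x ∈ X, list the open sets U ∈ τ with x ∈ U, then check whether U ∩ (A ∖ {x}) ≠ ∅ for every such U.
  x = x15: opens ∋ x are {x15, x16, x17, x18, x19}; each meets A ∖ {x15}, so x IS a limit point.
  x = x16: opens ∋ x are {x16, x17, x18, x19}, {x15, x16, x17, x18, x19}; each meets A ∖ {x16}, so x IS a limit point.
  x = x17: opens ∋ x are {x17, x19}, {x17, x18, x19}, {x16, x17, x18, x19}, {x15, x16, x17, x18, x19}; each meets A ∖ {x17}, so x IS a limit point.
  x = x18: open {x18} ∋ x has {x18} ∩ (A ∖ {x18}) = ∅, so x is NOT a limit point.
  x = x19: open {x19} ∋ x has {x19} ∩ (A ∖ {x19}) = ∅, so x is NOT a limit point.
Collecting: A' = {x15, x16, x17}.


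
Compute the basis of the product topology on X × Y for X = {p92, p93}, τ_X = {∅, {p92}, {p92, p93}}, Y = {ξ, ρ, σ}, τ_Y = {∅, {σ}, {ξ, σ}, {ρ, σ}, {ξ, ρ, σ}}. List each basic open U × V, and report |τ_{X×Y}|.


Basis B = {∅ × ∅, {p92} × {σ}, {p92} × {ξ, σ}, {p92} × {ρ, σ}, {p92, p93} × {σ}, {p92} × {ξ, ρ, σ}, {p92, p93} × {ξ, σ}, {p92, p93} × {ρ, σ}, {p92, p93} × {ξ, ρ, σ}}; |τ_{X×Y}| = 14.

Enumerate products U × V with U ∈ τ_X, V ∈ τ_Y (deduplicated):
  ∅ × ∅ = {} (∅)
  {p92} × {σ} = {(p92,σ)}
  {p92} × {ξ, σ} = {(p92,ξ), (p92,σ)}
  {p92} × {ρ, σ} = {(p92,ρ), (p92,σ)}
  {p92, p93} × {σ} = {(p92,σ), (p93,σ)}
  {p92} × {ξ, ρ, σ} = {(p92,ξ), (p92,ρ), (p92,σ)}
  {p92, p93} × {ξ, σ} = {(p92,ξ), (p92,σ), (p93,ξ), (p93,σ)}
  {p92, p93} × {ρ, σ} = {(p92,ρ), (p92,σ), (p93,ρ), (p93,σ)}
  {p92, p93} × {ξ, ρ, σ} = {(p92,ξ), (p92,ρ), (p92,σ), (p93,ξ), (p93,ρ), (p93,σ)}
These 9 distinct sets form the basis B.
Close under arbitrary unions to get τ_{X×Y}; counting gives |τ_{X×Y}| = 14.


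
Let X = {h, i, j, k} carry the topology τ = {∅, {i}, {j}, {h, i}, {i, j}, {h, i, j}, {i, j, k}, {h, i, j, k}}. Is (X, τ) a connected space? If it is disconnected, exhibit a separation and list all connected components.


(X, τ) is connected.

Find clopen sets (U ∈ τ with X ∖ U ∈ τ):
  U = ∅, X ∖ U = {h, i, j, k} — both open, so U is clopen.
  U = {h, i, j, k}, X ∖ U = ∅ — both open, so U is clopen.
Only trivial clopens (∅ and X) exist, so (X, τ) is connected.
Compute connected components by grouping points that agree on all clopens:
  component: {h, i, j, k}


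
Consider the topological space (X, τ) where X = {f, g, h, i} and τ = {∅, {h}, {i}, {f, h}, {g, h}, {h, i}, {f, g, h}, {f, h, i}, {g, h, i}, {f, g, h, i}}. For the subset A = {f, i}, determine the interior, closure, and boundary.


int(A) = {i}, cl(A) = {f, i}, ∂A = {f}.

Closed sets in (X, τ) are complements of opens:
  closed(X, τ) = {∅, {f}, {g}, {i}, {f, g}, {f, i}, {g, i}, {f, g, h}, {f, g, i}, {f, g, h, i}}.
int(A) = ⋃ {U ∈ τ : U ⊆ A}. Opens contained in A: ∅, {i}.
Taking the union of these: int(A) = {i}.
cl(A) = ⋂ {C closed : A ⊆ C}. Closed sets containing A: {f, i}, {f, g, i}, {f, g, h, i}.
Intersecting these: cl(A) = {f, i}.
∂A = cl(A) ∖ int(A) = {f, i} ∖ {i} = {f}.


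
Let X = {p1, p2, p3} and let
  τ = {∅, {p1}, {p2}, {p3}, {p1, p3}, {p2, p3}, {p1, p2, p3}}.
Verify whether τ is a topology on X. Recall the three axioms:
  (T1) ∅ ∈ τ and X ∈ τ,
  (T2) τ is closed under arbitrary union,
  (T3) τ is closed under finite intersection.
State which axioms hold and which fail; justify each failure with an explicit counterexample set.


τ is NOT a topology on X.

Axiom (T1): ∅ ∈ τ? Yes; X ∈ τ? Yes.
Axiom (T2/T3): check pairwise unions and intersections of members of τ.
Counterexample for (T2): {p1} ∪ {p2} = {p1, p2} ∉ τ. Therefore τ is NOT a topology.


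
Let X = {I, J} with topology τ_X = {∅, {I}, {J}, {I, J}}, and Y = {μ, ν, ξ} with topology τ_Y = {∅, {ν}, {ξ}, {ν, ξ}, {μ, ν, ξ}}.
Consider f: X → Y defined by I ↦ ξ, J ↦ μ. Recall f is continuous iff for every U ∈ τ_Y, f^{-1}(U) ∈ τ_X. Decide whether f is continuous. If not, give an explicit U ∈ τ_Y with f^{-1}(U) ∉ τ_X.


f IS continuous.

Compute f^{-1}(U) for each U ∈ τ_Y:
  U = ∅: f^{-1}(U) = ∅ ∈ τ_X ✓.
  U = {ν}: f^{-1}(U) = ∅ ∈ τ_X ✓.
  U = {ξ}: f^{-1}(U) = {I} ∈ τ_X ✓.
  U = {ν, ξ}: f^{-1}(U) = {I} ∈ τ_X ✓.
  U = {μ, ν, ξ}: f^{-1}(U) = {I, J} ∈ τ_X ✓.
Every preimage lies in τ_X, so f IS continuous.


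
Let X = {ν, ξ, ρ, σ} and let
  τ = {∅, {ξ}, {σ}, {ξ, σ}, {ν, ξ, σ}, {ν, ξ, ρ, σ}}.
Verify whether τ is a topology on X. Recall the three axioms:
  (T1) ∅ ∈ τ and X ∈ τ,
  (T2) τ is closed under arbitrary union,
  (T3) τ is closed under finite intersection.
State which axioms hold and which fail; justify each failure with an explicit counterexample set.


τ IS a topology on X.

Axiom (T1): ∅ ∈ τ? Yes; X ∈ τ? Yes.
Axiom (T2/T3): check pairwise unions and intersections of members of τ.
All pairwise intersections and unions checked — each lies in τ. Therefore τ satisfies (T1), (T2), (T3): it IS a topology on X.


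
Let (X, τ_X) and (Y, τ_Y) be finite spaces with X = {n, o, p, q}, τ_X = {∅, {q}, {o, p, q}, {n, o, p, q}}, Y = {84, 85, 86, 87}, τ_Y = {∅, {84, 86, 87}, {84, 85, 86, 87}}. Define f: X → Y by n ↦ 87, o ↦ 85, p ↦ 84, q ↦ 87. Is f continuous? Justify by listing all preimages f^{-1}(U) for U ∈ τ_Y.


f is NOT continuous.

Compute f^{-1}(U) for each U ∈ τ_Y:
  U = ∅: f^{-1}(U) = ∅ ∈ τ_X ✓.
  U = {84, 86, 87}: f^{-1}(U) = {n, p, q} ∉ τ_X ✗.
  U = {84, 85, 86, 87}: f^{-1}(U) = {n, o, p, q} ∈ τ_X ✓.
Found U = {84, 86, 87} with f^{-1}(U) = {n, p, q} not in τ_X. Therefore f is NOT continuous.


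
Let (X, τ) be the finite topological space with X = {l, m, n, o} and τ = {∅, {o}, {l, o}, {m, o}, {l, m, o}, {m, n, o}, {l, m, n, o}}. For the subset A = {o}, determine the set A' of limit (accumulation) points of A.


A' = {l, m, n}

For each x ∈ X, list the open sets U ∈ τ with x ∈ U, then check whether U ∩ (A ∖ {x}) ≠ ∅ for every such U.
  x = l: opens ∋ x are {l, o}, {l, m, o}, {l, m, n, o}; each meets A ∖ {l}, so x IS a limit point.
  x = m: opens ∋ x are {m, o}, {l, m, o}, {m, n, o}, {l, m, n, o}; each meets A ∖ {m}, so x IS a limit point.
  x = n: opens ∋ x are {m, n, o}, {l, m, n, o}; each meets A ∖ {n}, so x IS a limit point.
  x = o: open {o} ∋ x has {o} ∩ (A ∖ {o}) = ∅, so x is NOT a limit point.
Collecting: A' = {l, m, n}.


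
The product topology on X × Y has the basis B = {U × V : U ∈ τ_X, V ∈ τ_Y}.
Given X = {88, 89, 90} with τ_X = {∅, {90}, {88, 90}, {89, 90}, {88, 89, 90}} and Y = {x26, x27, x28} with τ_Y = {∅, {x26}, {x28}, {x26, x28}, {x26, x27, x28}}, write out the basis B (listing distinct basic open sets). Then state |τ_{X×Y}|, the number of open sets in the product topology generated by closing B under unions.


Basis B = {∅ × ∅, {90} × {x26}, {90} × {x28}, {88, 90} × {x26}, {88, 90} × {x28}, {89, 90} × {x26}, {89, 90} × {x28}, {90} × {x26, x28}, {88, 89, 90} × {x26}, {88, 89, 90} × {x28}, {90} × {x26, x27, x28}, {88, 90} × {x26, x28}, {89, 90} × {x26, x28}, {88, 90} × {x26, x27, x28}, {88, 89, 90} × {x26, x28}, {89, 90} × {x26, x27, x28}, {88, 89, 90} × {x26, x27, x28}}; |τ_{X×Y}| = 50.

Enumerate products U × V with U ∈ τ_X, V ∈ τ_Y (deduplicated):
  ∅ × ∅ = {} (∅)
  {90} × {x26} = {(90,x26)}
  {90} × {x28} = {(90,x28)}
  {88, 90} × {x26} = {(88,x26), (90,x26)}
  {88, 90} × {x28} = {(88,x28), (90,x28)}
  {89, 90} × {x26} = {(89,x26), (90,x26)}
  {89, 90} × {x28} = {(89,x28), (90,x28)}
  {90} × {x26, x28} = {(90,x26), (90,x28)}
  {88, 89, 90} × {x26} = {(88,x26), (89,x26), (90,x26)}
  {88, 89, 90} × {x28} = {(88,x28), (89,x28), (90,x28)}
  {90} × {x26, x27, x28} = {(90,x26), (90,x27), (90,x28)}
  {88, 90} × {x26, x28} = {(88,x26), (88,x28), (90,x26), (90,x28)}
  {89, 90} × {x26, x28} = {(89,x26), (89,x28), (90,x26), (90,x28)}
  {88, 90} × {x26, x27, x28} = {(88,x26), (88,x27), (88,x28), (90,x26), (90,x27), (90,x28)}
  {88, 89, 90} × {x26, x28} = {(88,x26), (88,x28), (89,x26), (89,x28), (90,x26), (90,x28)}
  {89, 90} × {x26, x27, x28} = {(89,x26), (89,x27), (89,x28), (90,x26), (90,x27), (90,x28)}
  {88, 89, 90} × {x26, x27, x28} = {(88,x26), (88,x27), (88,x28), (89,x26), (89,x27), (89,x28), (90,x26), (90,x27), (90,x28)}
These 17 distinct sets form the basis B.
Close under arbitrary unions to get τ_{X×Y}; counting gives |τ_{X×Y}| = 50.
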